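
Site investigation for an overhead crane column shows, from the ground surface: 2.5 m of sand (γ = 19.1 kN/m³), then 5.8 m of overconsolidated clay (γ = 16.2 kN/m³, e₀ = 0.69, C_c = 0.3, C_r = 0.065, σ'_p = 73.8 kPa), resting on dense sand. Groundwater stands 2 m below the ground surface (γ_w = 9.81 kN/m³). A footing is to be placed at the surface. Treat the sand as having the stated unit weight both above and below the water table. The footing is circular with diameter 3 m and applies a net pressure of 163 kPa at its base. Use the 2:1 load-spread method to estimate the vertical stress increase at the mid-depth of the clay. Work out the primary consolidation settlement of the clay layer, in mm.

S_c ≈ 65.9 mm

Mid-depth of clay below the ground surface: z = 2.5 + 5.8/2 = 5.4 m.
Total vertical stress at mid-clay: σ_v = 19.1×2.5 + 16.2×2.9 = 94.73 kPa.
Pore pressure: u = 9.81×(5.4 − 2) = 33.354 kPa.
Initial effective stress: σ'_0 = σ_v − u = 94.73 − 33.354 = 61.376 kPa.
Stress increase at mid-clay by the 2:1 spreading method:
Δσ ≈ qD²/(D+z)² = 163×3²/(3+5.4)² = 20.791 kPa
Final effective stress: σ'_f = 61.376 + 20.791 = 82.167 kPa.
σ'_f = 82.167 > σ'_p = 73.8 kPa, so the stress path crosses the preconsolidation pressure — recompression up to σ'_p, then virgin compression beyond:
S_c = H/(1+e₀)·[C_r·log₁₀(σ'_p/σ'_0) + C_c·log₁₀(σ'_f/σ'_p)]
    = 5.8/1.69 × [0.065×log₁₀(73.8/61.376) + 0.3×log₁₀(82.167/73.8)]
    = 3.432 × [0.0052038 + 0.013992] = 0.06588 m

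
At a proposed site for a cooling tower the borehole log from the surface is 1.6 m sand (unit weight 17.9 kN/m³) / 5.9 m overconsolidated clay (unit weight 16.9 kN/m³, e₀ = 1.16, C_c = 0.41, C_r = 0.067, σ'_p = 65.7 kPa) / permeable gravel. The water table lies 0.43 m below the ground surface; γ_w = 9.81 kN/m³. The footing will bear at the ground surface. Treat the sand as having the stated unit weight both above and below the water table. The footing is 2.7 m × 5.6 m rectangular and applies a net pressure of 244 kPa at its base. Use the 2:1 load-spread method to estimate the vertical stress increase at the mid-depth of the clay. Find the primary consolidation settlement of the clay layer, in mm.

Mid-depth of clay below the ground surface: z = 1.6 + 5.9/2 = 4.55 m.
Total vertical stress at mid-clay: σ_v = 17.9×1.6 + 16.9×2.95 = 78.495 kPa.
Pore pressure: u = 9.81×(4.55 − 0.43) = 40.417 kPa.
Initial effective stress: σ'_0 = σ_v − u = 78.495 − 40.417 = 38.078 kPa.
Stress increase at mid-clay by the 2:1 spreading method:
Δσ = qBL/((B+z)(L+z)) = 244×2.7×5.6/((2.7+4.55)(5.6+4.55)) = 50.135 kPa
Final effective stress: σ'_f = 38.078 + 50.135 = 88.213 kPa.
σ'_f = 88.213 > σ'_p = 65.7 kPa, so the stress path crosses the preconsolidation pressure — recompression up to σ'_p, then virgin compression beyond:
S_c = H/(1+e₀)·[C_r·log₁₀(σ'_p/σ'_0) + C_c·log₁₀(σ'_f/σ'_p)]
    = 5.9/2.16 × [0.067×log₁₀(65.7/38.078) + 0.41×log₁₀(88.213/65.7)]
    = 2.7315 × [0.015872 + 0.052467] = 0.1867 m

S_c ≈ 187 mm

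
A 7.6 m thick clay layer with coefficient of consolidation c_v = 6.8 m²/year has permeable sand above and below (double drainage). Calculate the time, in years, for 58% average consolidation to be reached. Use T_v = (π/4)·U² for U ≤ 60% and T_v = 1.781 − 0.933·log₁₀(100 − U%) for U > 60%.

Drainage path length: H_d = H/2 = 3.8 m (double drainage).
U ≤ 60%: T_v = (π/4)·U² = (π/4)×0.58² = 0.26421.
t = T_v·H_d²/c_v = 0.26421×3.8²/6.8 = 0.5611 years.

t ≈ 0.561 years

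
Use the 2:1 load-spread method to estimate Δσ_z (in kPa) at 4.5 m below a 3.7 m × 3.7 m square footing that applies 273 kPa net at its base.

By the 2:1 method the load spreads at 1 horizontal : 2 vertical, so at depth z the loaded area has grown by z in each plan dimension:
Δσ = qBL/((B+z)(L+z)) = 273×3.7×3.7/((3.7+4.5)(3.7+4.5)) = 55.583 kPa

Δσ_z ≈ 55.6 kPa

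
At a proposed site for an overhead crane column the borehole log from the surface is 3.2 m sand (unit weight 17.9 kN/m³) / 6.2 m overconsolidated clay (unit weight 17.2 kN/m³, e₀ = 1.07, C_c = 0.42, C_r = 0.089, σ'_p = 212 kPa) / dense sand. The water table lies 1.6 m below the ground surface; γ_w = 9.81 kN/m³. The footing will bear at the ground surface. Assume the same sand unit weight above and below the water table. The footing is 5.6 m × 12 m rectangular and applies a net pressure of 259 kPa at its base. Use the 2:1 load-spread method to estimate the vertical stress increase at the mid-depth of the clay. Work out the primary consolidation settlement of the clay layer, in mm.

Mid-depth of clay below the ground surface: z = 3.2 + 6.2/2 = 6.3 m.
Total vertical stress at mid-clay: σ_v = 17.9×3.2 + 17.2×3.1 = 110.6 kPa.
Pore pressure: u = 9.81×(6.3 − 1.6) = 46.107 kPa.
Initial effective stress: σ'_0 = σ_v − u = 110.6 − 46.107 = 64.493 kPa.
Stress increase at mid-clay by the 2:1 spreading method:
Δσ = qBL/((B+z)(L+z)) = 259×5.6×12/((5.6+6.3)(12+6.3)) = 79.923 kPa
Final effective stress: σ'_f = 64.493 + 79.923 = 144.42 kPa.
σ'_f = 144.42 ≤ σ'_p = 212 kPa, so the clay remains overconsolidated and only the recompression index applies:
S_c = C_r·H/(1+e₀)·log₁₀(σ'_f/σ'_0) = 0.089×6.2/2.07×log₁₀(144.42/64.493)
    = 0.26657 × 0.35011 = 0.09333 m

S_c ≈ 93.3 mm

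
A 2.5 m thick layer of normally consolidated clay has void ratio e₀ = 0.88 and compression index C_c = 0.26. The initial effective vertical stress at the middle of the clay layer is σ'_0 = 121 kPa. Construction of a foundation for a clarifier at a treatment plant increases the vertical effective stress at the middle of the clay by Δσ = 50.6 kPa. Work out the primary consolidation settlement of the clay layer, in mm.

Final effective stress: σ'_f = σ'_0 + Δσ = 121 + 50.6 = 171.6 kPa.
Normally consolidated clay, so the full stress increment lies on the virgin compression line:
S_c = C_c·H/(1+e₀)·log₁₀(σ'_f/σ'_0) = 0.26×2.5/(1+0.88)×log₁₀(171.6/121)
    = 0.34574 × 0.15173 = 0.05246 m

S_c ≈ 52.5 mm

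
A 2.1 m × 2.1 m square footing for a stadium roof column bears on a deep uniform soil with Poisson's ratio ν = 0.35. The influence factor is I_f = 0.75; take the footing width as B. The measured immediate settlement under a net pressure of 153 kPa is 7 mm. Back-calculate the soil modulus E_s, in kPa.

S_e = q·B·(1−ν²)/E_s · I_f  ⇒  E_s = q·B·(1−ν²)·I_f / S_e.
E_s = 153 × 2.1 × 0.8775 × 0.75 / 0.007 = 30210 kPa

E_s ≈ 30200 kPa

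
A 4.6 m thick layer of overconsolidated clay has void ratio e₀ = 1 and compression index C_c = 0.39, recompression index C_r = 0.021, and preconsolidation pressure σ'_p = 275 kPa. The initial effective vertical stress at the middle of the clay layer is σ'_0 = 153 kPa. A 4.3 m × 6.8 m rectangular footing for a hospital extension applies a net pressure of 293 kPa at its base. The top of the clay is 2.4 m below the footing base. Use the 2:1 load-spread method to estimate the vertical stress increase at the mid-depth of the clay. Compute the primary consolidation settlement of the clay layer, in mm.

Mid-depth of clay below the footing base: z = 2.4 + 4.6/2 = 4.7 m.
Stress increase at mid-clay by the 2:1 spreading method:
Δσ = qBL/((B+z)(L+z)) = 293×4.3×6.8/((4.3+4.7)(6.8+4.7)) = 82.776 kPa
Final effective stress: σ'_f = 153 + 82.776 = 235.78 kPa.
σ'_f = 235.78 ≤ σ'_p = 275 kPa, so the clay remains overconsolidated and only the recompression index applies:
S_c = C_r·H/(1+e₀)·log₁₀(σ'_f/σ'_0) = 0.021×4.6/2×log₁₀(235.78/153)
    = 0.0483 × 0.18782 = 0.009072 m

S_c ≈ 9.07 mm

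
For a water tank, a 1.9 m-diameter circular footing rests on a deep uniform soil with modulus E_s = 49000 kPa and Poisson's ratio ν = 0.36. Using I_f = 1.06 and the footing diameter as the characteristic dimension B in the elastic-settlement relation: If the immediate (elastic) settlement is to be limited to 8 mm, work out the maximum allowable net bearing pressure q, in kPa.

q ≈ 224 kPa

S_e = q·B·(1−ν²)/E_s · I_f  ⇒  q = S_e·E_s / (B·(1−ν²)·I_f).
q = 0.008 × 49000 / (1.9 × 0.8704 × 1.06) = 223.6 kPa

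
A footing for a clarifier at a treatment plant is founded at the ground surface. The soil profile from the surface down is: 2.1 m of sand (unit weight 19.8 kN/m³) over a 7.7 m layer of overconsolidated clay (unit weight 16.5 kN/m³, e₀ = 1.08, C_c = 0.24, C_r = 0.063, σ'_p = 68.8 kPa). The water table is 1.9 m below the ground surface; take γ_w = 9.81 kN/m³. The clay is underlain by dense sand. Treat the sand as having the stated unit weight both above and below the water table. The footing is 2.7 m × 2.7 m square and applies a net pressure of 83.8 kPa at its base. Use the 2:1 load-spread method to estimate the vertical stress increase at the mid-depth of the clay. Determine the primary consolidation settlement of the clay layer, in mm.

S_c ≈ 30.9 mm

Mid-depth of clay below the ground surface: z = 2.1 + 7.7/2 = 5.95 m.
Total vertical stress at mid-clay: σ_v = 19.8×2.1 + 16.5×3.85 = 105.11 kPa.
Pore pressure: u = 9.81×(5.95 − 1.9) = 39.73 kPa.
Initial effective stress: σ'_0 = σ_v − u = 105.11 − 39.73 = 65.38 kPa.
Stress increase at mid-clay by the 2:1 spreading method:
Δσ = qBL/((B+z)(L+z)) = 83.8×2.7×2.7/((2.7+5.95)(2.7+5.95)) = 8.1647 kPa
Final effective stress: σ'_f = 65.38 + 8.1647 = 73.545 kPa.
σ'_f = 73.545 > σ'_p = 68.8 kPa, so the stress path crosses the preconsolidation pressure — recompression up to σ'_p, then virgin compression beyond:
S_c = H/(1+e₀)·[C_r·log₁₀(σ'_p/σ'_0) + C_c·log₁₀(σ'_f/σ'_p)]
    = 7.7/2.08 × [0.063×log₁₀(68.8/65.38) + 0.24×log₁₀(73.545/68.8)]
    = 3.7019 × [0.001395 + 0.0069515] = 0.0309 m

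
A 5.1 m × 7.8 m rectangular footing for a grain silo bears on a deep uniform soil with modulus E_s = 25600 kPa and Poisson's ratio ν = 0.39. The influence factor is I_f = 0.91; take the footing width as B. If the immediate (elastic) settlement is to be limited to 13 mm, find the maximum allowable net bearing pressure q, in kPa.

S_e = q·B·(1−ν²)/E_s · I_f  ⇒  q = S_e·E_s / (B·(1−ν²)·I_f).
q = 0.013 × 25600 / (5.1 × 0.8479 × 0.91) = 84.57 kPa

q ≈ 84.6 kPa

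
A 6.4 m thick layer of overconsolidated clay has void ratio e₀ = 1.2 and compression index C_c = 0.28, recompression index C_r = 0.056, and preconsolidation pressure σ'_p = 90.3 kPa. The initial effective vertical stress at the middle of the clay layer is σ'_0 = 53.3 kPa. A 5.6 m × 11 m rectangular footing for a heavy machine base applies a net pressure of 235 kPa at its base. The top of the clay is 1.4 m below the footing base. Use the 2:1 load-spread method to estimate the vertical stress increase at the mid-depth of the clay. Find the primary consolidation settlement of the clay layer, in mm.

Mid-depth of clay below the footing base: z = 1.4 + 6.4/2 = 4.6 m.
Stress increase at mid-clay by the 2:1 spreading method:
Δσ = qBL/((B+z)(L+z)) = 235×5.6×11/((5.6+4.6)(11+4.6)) = 90.975 kPa
Final effective stress: σ'_f = 53.3 + 90.975 = 144.27 kPa.
σ'_f = 144.27 > σ'_p = 90.3 kPa, so the stress path crosses the preconsolidation pressure — recompression up to σ'_p, then virgin compression beyond:
S_c = H/(1+e₀)·[C_r·log₁₀(σ'_p/σ'_0) + C_c·log₁₀(σ'_f/σ'_p)]
    = 6.4/2.2 × [0.056×log₁₀(90.3/53.3) + 0.28×log₁₀(144.27/90.3)]
    = 2.9091 × [0.012822 + 0.056977] = 0.2031 m

S_c ≈ 203 mm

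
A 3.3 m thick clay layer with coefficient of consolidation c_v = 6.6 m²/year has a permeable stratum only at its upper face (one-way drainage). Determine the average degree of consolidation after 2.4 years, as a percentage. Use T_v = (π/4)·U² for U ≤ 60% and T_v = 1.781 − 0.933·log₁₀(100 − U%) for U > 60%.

U ≈ 97.8 %

Drainage path length: H_d = H = 3.3 m (single drainage).
T_v = c_v·t/H_d² = 6.6×2.4/3.3² = 1.4545.
T_v = 1.4545 corresponds to the U > 60% branch:
U = 1 − 10^((1.781 − T_v)/0.933)/100 = 0.9776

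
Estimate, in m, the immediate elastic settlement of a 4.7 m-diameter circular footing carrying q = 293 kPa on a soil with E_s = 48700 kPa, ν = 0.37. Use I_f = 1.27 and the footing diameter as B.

Immediate (elastic) settlement: S_e = q·B·(1−ν²)/E_s · I_f.
S_e = 293 × 4.7 × (1 − 0.37²) / 48700 × 1.27
    = 293 × 4.7 × 0.8631 / 48700 × 1.27
    = 0.031 m

S_e ≈ 0.031 m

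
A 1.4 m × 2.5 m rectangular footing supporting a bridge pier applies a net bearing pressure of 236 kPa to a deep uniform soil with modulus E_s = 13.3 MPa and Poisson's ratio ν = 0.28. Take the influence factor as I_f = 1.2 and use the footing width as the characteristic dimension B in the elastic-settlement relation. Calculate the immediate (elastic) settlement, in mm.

S_e ≈ 27.5 mm

Immediate (elastic) settlement: S_e = q·B·(1−ν²)/E_s · I_f.
E_s = 13.3 MPa = 13300 kPa.
S_e = 236 × 1.4 × (1 − 0.28²) / 13300 × 1.2
    = 236 × 1.4 × 0.9216 / 13300 × 1.2
    = 0.02747 m = 27.47 mm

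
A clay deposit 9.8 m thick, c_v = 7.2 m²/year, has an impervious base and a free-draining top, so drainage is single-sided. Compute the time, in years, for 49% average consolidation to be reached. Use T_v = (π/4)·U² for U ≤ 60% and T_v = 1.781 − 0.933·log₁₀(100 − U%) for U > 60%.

Drainage path length: H_d = H = 9.8 m (single drainage).
U ≤ 60%: T_v = (π/4)·U² = (π/4)×0.49² = 0.18857.
t = T_v·H_d²/c_v = 0.18857×9.8²/7.2 = 2.515 years.

t ≈ 2.52 years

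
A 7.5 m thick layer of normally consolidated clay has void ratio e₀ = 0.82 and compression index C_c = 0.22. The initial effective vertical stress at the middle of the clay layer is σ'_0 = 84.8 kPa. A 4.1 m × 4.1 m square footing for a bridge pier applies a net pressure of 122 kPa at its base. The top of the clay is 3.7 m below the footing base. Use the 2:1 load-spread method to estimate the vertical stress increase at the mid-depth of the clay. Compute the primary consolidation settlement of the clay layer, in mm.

S_c ≈ 65.6 mm

Mid-depth of clay below the footing base: z = 3.7 + 7.5/2 = 7.45 m.
Stress increase at mid-clay by the 2:1 spreading method:
Δσ = qBL/((B+z)(L+z)) = 122×4.1×4.1/((4.1+7.45)(4.1+7.45)) = 15.373 kPa
Final effective stress: σ'_f = σ'_0 + Δσ = 84.8 + 15.373 = 100.17 kPa.
Normally consolidated clay, so the full stress increment lies on the virgin compression line:
S_c = C_c·H/(1+e₀)·log₁₀(σ'_f/σ'_0) = 0.22×7.5/(1+0.82)×log₁₀(100.17/84.8)
    = 0.90659 × 0.072342 = 0.06558 m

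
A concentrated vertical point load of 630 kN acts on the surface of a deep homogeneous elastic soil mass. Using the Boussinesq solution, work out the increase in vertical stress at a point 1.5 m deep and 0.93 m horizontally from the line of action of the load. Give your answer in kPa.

Boussinesq vertical stress below a point load on an elastic half-space:
Δσ_z = 3P/(2πz²) · [1 + (r/z)²]^(−5/2)
r/z = 0.93/1.5 = 0.62; [1+(r/z)²]^(−5/2) = 0.44345.
Δσ_z = 3×630/(2π×1.5²) × 0.44345 = 133.69 × 0.44345 = 59.28 kPa

Δσ_z ≈ 59.3 kPa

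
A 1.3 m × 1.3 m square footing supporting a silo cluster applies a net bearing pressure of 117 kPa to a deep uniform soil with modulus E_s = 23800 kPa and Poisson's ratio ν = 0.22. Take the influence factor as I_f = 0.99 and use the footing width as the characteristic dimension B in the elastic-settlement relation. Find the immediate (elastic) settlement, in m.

Immediate (elastic) settlement: S_e = q·B·(1−ν²)/E_s · I_f.
S_e = 117 × 1.3 × (1 − 0.22²) / 23800 × 0.99
    = 117 × 1.3 × 0.9516 / 23800 × 0.99
    = 0.006021 m

S_e ≈ 0.00602 m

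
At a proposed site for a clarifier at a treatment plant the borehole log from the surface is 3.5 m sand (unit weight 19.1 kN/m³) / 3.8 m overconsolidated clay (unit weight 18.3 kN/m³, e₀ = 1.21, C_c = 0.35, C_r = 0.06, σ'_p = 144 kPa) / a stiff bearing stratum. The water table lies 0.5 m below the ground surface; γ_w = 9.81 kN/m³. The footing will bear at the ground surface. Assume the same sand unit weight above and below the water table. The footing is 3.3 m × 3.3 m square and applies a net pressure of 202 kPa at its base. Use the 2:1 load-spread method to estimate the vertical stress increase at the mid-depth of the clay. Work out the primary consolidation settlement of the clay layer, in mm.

Mid-depth of clay below the ground surface: z = 3.5 + 3.8/2 = 5.4 m.
Total vertical stress at mid-clay: σ_v = 19.1×3.5 + 18.3×1.9 = 101.62 kPa.
Pore pressure: u = 9.81×(5.4 − 0.5) = 48.069 kPa.
Initial effective stress: σ'_0 = σ_v − u = 101.62 − 48.069 = 53.551 kPa.
Stress increase at mid-clay by the 2:1 spreading method:
Δσ = qBL/((B+z)(L+z)) = 202×3.3×3.3/((3.3+5.4)(3.3+5.4)) = 29.063 kPa
Final effective stress: σ'_f = 53.551 + 29.063 = 82.614 kPa.
σ'_f = 82.614 ≤ σ'_p = 144 kPa, so the clay remains overconsolidated and only the recompression index applies:
S_c = C_r·H/(1+e₀)·log₁₀(σ'_f/σ'_0) = 0.06×3.8/2.21×log₁₀(82.614/53.551)
    = 0.10317 × 0.18829 = 0.01943 m

S_c ≈ 19.4 mm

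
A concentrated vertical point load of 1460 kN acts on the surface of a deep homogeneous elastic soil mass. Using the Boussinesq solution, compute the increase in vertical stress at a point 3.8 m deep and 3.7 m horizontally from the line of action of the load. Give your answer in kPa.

Δσ_z ≈ 9.11 kPa

Boussinesq vertical stress below a point load on an elastic half-space:
Δσ_z = 3P/(2πz²) · [1 + (r/z)²]^(−5/2)
r/z = 3.7/3.8 = 0.97368; [1+(r/z)²]^(−5/2) = 0.1888.
Δσ_z = 3×1460/(2π×3.8²) × 0.1888 = 48.276 × 0.1888 = 9.115 kPa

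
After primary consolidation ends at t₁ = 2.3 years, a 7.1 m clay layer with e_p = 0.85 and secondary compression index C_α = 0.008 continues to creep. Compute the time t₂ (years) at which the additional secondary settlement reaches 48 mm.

S_s = C_α·H/(1+e_p)·log₁₀(t₂/t₁) ⇒ log₁₀(t₂/t₁) = S_s·(1+e_p)/(C_α·H).
log₁₀(t₂/t₁) = 0.048 × (1+0.85) / (0.008×7.1) = 1.563
t₂ = t₁ × 10^1.563 = 2.3 × 36.59 = 84.16 years

t₂ ≈ 84.2 years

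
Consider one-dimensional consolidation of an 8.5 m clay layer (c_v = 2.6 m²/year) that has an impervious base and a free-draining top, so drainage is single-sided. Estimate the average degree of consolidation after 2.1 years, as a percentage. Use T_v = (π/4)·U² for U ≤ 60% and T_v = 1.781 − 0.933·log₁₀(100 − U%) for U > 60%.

U ≈ 31 %

Drainage path length: H_d = H = 8.5 m (single drainage).
T_v = c_v·t/H_d² = 2.6×2.1/8.5² = 0.075571.
T_v = 0.075571 corresponds to the U ≤ 60% branch:
U = √(4T_v/π) = 0.3102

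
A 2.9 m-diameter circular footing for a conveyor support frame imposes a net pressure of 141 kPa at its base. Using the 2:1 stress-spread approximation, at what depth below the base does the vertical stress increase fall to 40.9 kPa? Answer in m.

2:1 spreading — at depth z the loaded area has grown by z in each plan dimension:
qD²/(D+z)² = Δσ_z ⇒ z = D(√(q/Δσ_z) − 1) = 2.9×(√(141/40.9) − 1) = 2.485 m

z ≈ 2.48 m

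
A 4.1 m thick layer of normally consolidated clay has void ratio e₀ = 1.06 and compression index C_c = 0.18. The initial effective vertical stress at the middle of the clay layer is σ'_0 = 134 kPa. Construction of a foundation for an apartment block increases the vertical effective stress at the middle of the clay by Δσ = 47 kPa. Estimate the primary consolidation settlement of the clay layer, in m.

Final effective stress: σ'_f = σ'_0 + Δσ = 134 + 47 = 181 kPa.
Normally consolidated clay, so the full stress increment lies on the virgin compression line:
S_c = C_c·H/(1+e₀)·log₁₀(σ'_f/σ'_0) = 0.18×4.1/(1+1.06)×log₁₀(181/134)
    = 0.35825 × 0.13057 = 0.04678 m

S_c ≈ 0.0468 m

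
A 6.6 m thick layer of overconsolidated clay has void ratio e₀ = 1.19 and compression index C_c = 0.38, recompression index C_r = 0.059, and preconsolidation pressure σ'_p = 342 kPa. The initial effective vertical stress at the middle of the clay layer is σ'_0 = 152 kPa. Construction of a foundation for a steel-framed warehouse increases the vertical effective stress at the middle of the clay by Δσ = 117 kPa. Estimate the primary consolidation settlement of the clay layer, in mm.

S_c ≈ 44.1 mm

Final effective stress: σ'_f = 152 + 117 = 269 kPa.
σ'_f = 269 ≤ σ'_p = 342 kPa, so the clay remains overconsolidated and only the recompression index applies:
S_c = C_r·H/(1+e₀)·log₁₀(σ'_f/σ'_0) = 0.059×6.6/2.19×log₁₀(269/152)
    = 0.17781 × 0.24791 = 0.04408 m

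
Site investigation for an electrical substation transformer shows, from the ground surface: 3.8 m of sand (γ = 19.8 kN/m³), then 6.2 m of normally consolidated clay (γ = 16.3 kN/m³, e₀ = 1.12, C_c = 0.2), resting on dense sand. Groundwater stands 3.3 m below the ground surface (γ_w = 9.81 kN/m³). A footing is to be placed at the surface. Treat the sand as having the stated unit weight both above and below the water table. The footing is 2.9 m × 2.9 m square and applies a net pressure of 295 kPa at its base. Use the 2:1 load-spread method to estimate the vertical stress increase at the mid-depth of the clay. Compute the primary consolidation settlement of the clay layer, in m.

S_c ≈ 0.0638 m

Mid-depth of clay below the ground surface: z = 3.8 + 6.2/2 = 6.9 m.
Total vertical stress at mid-clay: σ_v = 19.8×3.8 + 16.3×3.1 = 125.77 kPa.
Pore pressure: u = 9.81×(6.9 − 3.3) = 35.316 kPa.
Initial effective stress: σ'_0 = σ_v − u = 125.77 − 35.316 = 90.454 kPa.
Stress increase at mid-clay by the 2:1 spreading method:
Δσ = qBL/((B+z)(L+z)) = 295×2.9×2.9/((2.9+6.9)(2.9+6.9)) = 25.832 kPa
Final effective stress: σ'_f = σ'_0 + Δσ = 90.454 + 25.832 = 116.29 kPa.
Normally consolidated clay, so the full stress increment lies on the virgin compression line:
S_c = C_c·H/(1+e₀)·log₁₀(σ'_f/σ'_0) = 0.2×6.2/(1+1.12)×log₁₀(116.29/90.454)
    = 0.58491 × 0.10911 = 0.06382 m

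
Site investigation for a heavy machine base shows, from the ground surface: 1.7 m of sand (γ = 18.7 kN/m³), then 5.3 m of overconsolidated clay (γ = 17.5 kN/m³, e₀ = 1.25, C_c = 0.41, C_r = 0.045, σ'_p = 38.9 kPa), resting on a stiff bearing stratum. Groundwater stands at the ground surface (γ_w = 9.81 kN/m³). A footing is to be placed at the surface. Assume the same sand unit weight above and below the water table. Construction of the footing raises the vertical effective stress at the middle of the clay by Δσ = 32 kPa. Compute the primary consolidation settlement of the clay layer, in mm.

S_c ≈ 235 mm

Mid-depth of clay below the ground surface: z = 1.7 + 5.3/2 = 4.35 m.
Total vertical stress at mid-clay: σ_v = 18.7×1.7 + 17.5×2.65 = 78.165 kPa.
Pore pressure: u = 9.81×(4.35 − 0) = 42.673 kPa.
Initial effective stress: σ'_0 = σ_v − u = 78.165 − 42.673 = 35.492 kPa.
Final effective stress: σ'_f = 35.492 + 32 = 67.492 kPa.
σ'_f = 67.492 > σ'_p = 38.9 kPa, so the stress path crosses the preconsolidation pressure — recompression up to σ'_p, then virgin compression beyond:
S_c = H/(1+e₀)·[C_r·log₁₀(σ'_p/σ'_0) + C_c·log₁₀(σ'_f/σ'_p)]
    = 5.3/2.25 × [0.045×log₁₀(38.9/35.492) + 0.41×log₁₀(67.492/38.9)]
    = 2.3556 × [0.0017919 + 0.098114] = 0.2353 m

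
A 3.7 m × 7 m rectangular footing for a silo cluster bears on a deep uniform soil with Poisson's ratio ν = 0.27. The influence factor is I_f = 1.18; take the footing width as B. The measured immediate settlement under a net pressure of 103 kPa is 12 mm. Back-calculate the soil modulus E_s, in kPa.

S_e = q·B·(1−ν²)/E_s · I_f  ⇒  E_s = q·B·(1−ν²)·I_f / S_e.
E_s = 103 × 3.7 × 0.9271 × 1.18 / 0.012 = 34740 kPa

E_s ≈ 34700 kPa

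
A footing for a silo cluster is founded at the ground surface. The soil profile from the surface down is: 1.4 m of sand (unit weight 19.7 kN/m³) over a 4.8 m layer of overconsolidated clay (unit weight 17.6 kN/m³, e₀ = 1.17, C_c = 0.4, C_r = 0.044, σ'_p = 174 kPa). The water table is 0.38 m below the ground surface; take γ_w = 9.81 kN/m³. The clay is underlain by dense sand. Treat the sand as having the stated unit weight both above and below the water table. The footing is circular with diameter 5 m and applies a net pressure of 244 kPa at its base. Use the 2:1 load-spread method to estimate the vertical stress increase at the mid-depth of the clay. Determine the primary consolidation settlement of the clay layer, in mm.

Mid-depth of clay below the ground surface: z = 1.4 + 4.8/2 = 3.8 m.
Total vertical stress at mid-clay: σ_v = 19.7×1.4 + 17.6×2.4 = 69.82 kPa.
Pore pressure: u = 9.81×(3.8 − 0.38) = 33.55 kPa.
Initial effective stress: σ'_0 = σ_v − u = 69.82 − 33.55 = 36.27 kPa.
Stress increase at mid-clay by the 2:1 spreading method:
Δσ ≈ qD²/(D+z)² = 244×5²/(5+3.8)² = 78.771 kPa
Final effective stress: σ'_f = 36.27 + 78.771 = 115.04 kPa.
σ'_f = 115.04 ≤ σ'_p = 174 kPa, so the clay remains overconsolidated and only the recompression index applies:
S_c = C_r·H/(1+e₀)·log₁₀(σ'_f/σ'_0) = 0.044×4.8/2.17×log₁₀(115.04/36.27)
    = 0.097328 × 0.5013 = 0.04879 m

S_c ≈ 48.8 mm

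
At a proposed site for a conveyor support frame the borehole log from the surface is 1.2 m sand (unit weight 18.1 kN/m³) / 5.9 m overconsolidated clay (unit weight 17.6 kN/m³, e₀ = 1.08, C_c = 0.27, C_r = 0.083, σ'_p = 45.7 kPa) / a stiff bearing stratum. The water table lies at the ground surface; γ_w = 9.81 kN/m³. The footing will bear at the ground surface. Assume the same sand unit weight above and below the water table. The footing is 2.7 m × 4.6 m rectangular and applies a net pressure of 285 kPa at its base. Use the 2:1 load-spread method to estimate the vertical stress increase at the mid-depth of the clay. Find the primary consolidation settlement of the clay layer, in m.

Mid-depth of clay below the ground surface: z = 1.2 + 5.9/2 = 4.15 m.
Total vertical stress at mid-clay: σ_v = 18.1×1.2 + 17.6×2.95 = 73.64 kPa.
Pore pressure: u = 9.81×(4.15 − 0) = 40.712 kPa.
Initial effective stress: σ'_0 = σ_v − u = 73.64 − 40.712 = 32.928 kPa.
Stress increase at mid-clay by the 2:1 spreading method:
Δσ = qBL/((B+z)(L+z)) = 285×2.7×4.6/((2.7+4.15)(4.6+4.15)) = 59.057 kPa
Final effective stress: σ'_f = 32.928 + 59.057 = 91.985 kPa.
σ'_f = 91.985 > σ'_p = 45.7 kPa, so the stress path crosses the preconsolidation pressure — recompression up to σ'_p, then virgin compression beyond:
S_c = H/(1+e₀)·[C_r·log₁₀(σ'_p/σ'_0) + C_c·log₁₀(σ'_f/σ'_p)]
    = 5.9/2.08 × [0.083×log₁₀(45.7/32.928) + 0.27×log₁₀(91.985/45.7)]
    = 2.8365 × [0.011815 + 0.082026] = 0.2662 m

S_c ≈ 0.266 m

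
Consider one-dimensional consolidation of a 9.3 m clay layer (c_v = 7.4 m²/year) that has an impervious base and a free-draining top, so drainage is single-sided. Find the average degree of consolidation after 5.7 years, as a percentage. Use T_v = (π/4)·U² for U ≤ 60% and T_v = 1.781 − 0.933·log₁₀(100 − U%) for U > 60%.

U ≈ 75.7 %

Drainage path length: H_d = H = 9.3 m (single drainage).
T_v = c_v·t/H_d² = 7.4×5.7/9.3² = 0.48769.
T_v = 0.48769 corresponds to the U > 60% branch:
U = 1 − 10^((1.781 − T_v)/0.933)/100 = 0.7567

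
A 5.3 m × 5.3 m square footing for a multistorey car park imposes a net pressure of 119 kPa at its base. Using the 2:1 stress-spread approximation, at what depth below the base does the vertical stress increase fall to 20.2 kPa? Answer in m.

2:1 spreading — at depth z the loaded area has grown by z in each plan dimension:
qB²/(B+z)² = Δσ_z ⇒ z = B(√(q/Δσ_z) − 1) = 5.3×(√(119/20.2) − 1) = 7.564 m

z ≈ 7.56 m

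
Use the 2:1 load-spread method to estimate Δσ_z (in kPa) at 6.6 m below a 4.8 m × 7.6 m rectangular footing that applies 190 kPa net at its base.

By the 2:1 method the load spreads at 1 horizontal : 2 vertical, so at depth z the loaded area has grown by z in each plan dimension:
Δσ = qBL/((B+z)(L+z)) = 190×4.8×7.6/((4.8+6.6)(7.6+6.6)) = 42.817 kPa

Δσ_z ≈ 42.8 kPa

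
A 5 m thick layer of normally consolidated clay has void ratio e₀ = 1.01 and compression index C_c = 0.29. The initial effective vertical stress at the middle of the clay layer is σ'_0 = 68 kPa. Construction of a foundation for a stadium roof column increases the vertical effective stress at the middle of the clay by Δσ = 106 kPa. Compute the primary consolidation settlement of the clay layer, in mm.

Final effective stress: σ'_f = σ'_0 + Δσ = 68 + 106 = 174 kPa.
Normally consolidated clay, so the full stress increment lies on the virgin compression line:
S_c = C_c·H/(1+e₀)·log₁₀(σ'_f/σ'_0) = 0.29×5/(1+1.01)×log₁₀(174/68)
    = 0.72139 × 0.40804 = 0.2944 m

S_c ≈ 294 mm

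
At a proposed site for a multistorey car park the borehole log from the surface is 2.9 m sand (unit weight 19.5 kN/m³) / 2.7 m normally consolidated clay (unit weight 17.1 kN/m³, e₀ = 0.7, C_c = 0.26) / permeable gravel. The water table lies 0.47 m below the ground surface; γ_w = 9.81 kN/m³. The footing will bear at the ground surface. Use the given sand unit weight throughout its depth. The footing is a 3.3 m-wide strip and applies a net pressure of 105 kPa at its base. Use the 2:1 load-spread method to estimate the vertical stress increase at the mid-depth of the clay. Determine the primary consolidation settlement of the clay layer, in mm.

S_c ≈ 131 mm

Mid-depth of clay below the ground surface: z = 2.9 + 2.7/2 = 4.25 m.
Total vertical stress at mid-clay: σ_v = 19.5×2.9 + 17.1×1.35 = 79.635 kPa.
Pore pressure: u = 9.81×(4.25 − 0.47) = 37.082 kPa.
Initial effective stress: σ'_0 = σ_v − u = 79.635 − 37.082 = 42.553 kPa.
Stress increase at mid-clay by the 2:1 spreading method:
Δσ = qB/(B+z) = 105×3.3/(3.3+4.25) = 45.894 kPa
Final effective stress: σ'_f = σ'_0 + Δσ = 42.553 + 45.894 = 88.447 kPa.
Normally consolidated clay, so the full stress increment lies on the virgin compression line:
S_c = C_c·H/(1+e₀)·log₁₀(σ'_f/σ'_0) = 0.26×2.7/(1+0.7)×log₁₀(88.447/42.553)
    = 0.41294 × 0.31775 = 0.1312 m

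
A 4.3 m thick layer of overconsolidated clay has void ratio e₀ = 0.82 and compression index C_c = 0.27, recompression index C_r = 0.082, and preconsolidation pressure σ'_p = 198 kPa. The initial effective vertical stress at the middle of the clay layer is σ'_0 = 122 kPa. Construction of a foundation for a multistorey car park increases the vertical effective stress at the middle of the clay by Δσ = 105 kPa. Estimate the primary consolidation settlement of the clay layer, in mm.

Final effective stress: σ'_f = 122 + 105 = 227 kPa.
σ'_f = 227 > σ'_p = 198 kPa, so the stress path crosses the preconsolidation pressure — recompression up to σ'_p, then virgin compression beyond:
S_c = H/(1+e₀)·[C_r·log₁₀(σ'_p/σ'_0) + C_c·log₁₀(σ'_f/σ'_p)]
    = 4.3/1.82 × [0.082×log₁₀(198/122) + 0.27×log₁₀(227/198)]
    = 2.3626 × [0.017245 + 0.016027] = 0.07861 m

S_c ≈ 78.6 mm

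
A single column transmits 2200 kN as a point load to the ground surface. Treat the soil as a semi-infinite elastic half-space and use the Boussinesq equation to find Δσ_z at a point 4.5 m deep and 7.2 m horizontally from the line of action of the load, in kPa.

Δσ_z ≈ 2.17 kPa

Boussinesq vertical stress below a point load on an elastic half-space:
Δσ_z = 3P/(2πz²) · [1 + (r/z)²]^(−5/2)
r/z = 7.2/4.5 = 1.6; [1+(r/z)²]^(−5/2) = 0.041819.
Δσ_z = 3×2200/(2π×4.5²) × 0.041819 = 51.873 × 0.041819 = 2.169 kPa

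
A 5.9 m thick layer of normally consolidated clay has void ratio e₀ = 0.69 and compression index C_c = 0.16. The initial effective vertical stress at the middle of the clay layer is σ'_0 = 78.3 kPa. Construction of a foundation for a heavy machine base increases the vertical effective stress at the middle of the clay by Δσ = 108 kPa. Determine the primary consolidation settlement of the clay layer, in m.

S_c ≈ 0.21 m

Final effective stress: σ'_f = σ'_0 + Δσ = 78.3 + 108 = 186.3 kPa.
Normally consolidated clay, so the full stress increment lies on the virgin compression line:
S_c = C_c·H/(1+e₀)·log₁₀(σ'_f/σ'_0) = 0.16×5.9/(1+0.69)×log₁₀(186.3/78.3)
    = 0.55858 × 0.37645 = 0.2103 m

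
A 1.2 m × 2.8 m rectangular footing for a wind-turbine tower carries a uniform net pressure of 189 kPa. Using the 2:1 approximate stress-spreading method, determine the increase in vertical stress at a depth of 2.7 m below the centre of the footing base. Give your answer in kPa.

Δσ_z ≈ 29.6 kPa

By the 2:1 method the load spreads at 1 horizontal : 2 vertical, so at depth z the loaded area has grown by z in each plan dimension:
Δσ = qBL/((B+z)(L+z)) = 189×1.2×2.8/((1.2+2.7)(2.8+2.7)) = 29.606 kPa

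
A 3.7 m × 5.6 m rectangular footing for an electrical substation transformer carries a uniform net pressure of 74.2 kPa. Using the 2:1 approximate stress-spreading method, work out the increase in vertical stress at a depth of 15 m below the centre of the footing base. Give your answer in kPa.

By the 2:1 method the load spreads at 1 horizontal : 2 vertical, so at depth z the loaded area has grown by z in each plan dimension:
Δσ = qBL/((B+z)(L+z)) = 74.2×3.7×5.6/((3.7+15)(5.6+15)) = 3.991 kPa

Δσ_z ≈ 3.99 kPa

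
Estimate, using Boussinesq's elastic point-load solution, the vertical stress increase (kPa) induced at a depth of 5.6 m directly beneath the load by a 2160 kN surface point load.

Δσ_z ≈ 32.9 kPa

Boussinesq vertical stress below a point load on an elastic half-space:
Δσ_z = 3P/(2πz²) · [1 + (r/z)²]^(−5/2)
r/z = 0/5.6 = 0; [1+(r/z)²]^(−5/2) = 1.
Δσ_z = 3×2160/(2π×5.6²) × 1 = 32.887 × 1 = 32.89 kPa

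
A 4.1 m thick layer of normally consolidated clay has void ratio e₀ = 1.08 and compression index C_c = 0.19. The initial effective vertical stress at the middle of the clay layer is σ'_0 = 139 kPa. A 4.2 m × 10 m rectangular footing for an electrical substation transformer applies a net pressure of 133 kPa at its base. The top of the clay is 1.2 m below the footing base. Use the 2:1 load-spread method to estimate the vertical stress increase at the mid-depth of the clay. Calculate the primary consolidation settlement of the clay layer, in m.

S_c ≈ 0.0556 m

Mid-depth of clay below the footing base: z = 1.2 + 4.1/2 = 3.25 m.
Stress increase at mid-clay by the 2:1 spreading method:
Δσ = qBL/((B+z)(L+z)) = 133×4.2×10/((4.2+3.25)(10+3.25)) = 56.589 kPa
Final effective stress: σ'_f = σ'_0 + Δσ = 139 + 56.589 = 195.59 kPa.
Normally consolidated clay, so the full stress increment lies on the virgin compression line:
S_c = C_c·H/(1+e₀)·log₁₀(σ'_f/σ'_0) = 0.19×4.1/(1+1.08)×log₁₀(195.59/139)
    = 0.37452 × 0.14833 = 0.05555 m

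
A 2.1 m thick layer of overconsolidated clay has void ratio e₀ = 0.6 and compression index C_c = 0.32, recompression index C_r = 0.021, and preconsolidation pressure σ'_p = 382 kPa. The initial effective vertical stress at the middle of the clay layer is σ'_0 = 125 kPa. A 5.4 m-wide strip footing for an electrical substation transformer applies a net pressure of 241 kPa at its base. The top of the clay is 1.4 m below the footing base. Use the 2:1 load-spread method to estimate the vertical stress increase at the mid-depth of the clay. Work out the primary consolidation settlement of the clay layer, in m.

S_c ≈ 0.0101 m

Mid-depth of clay below the footing base: z = 1.4 + 2.1/2 = 2.45 m.
Stress increase at mid-clay by the 2:1 spreading method:
Δσ = qB/(B+z) = 241×5.4/(5.4+2.45) = 165.78 kPa
Final effective stress: σ'_f = 125 + 165.78 = 290.78 kPa.
σ'_f = 290.78 ≤ σ'_p = 382 kPa, so the clay remains overconsolidated and only the recompression index applies:
S_c = C_r·H/(1+e₀)·log₁₀(σ'_f/σ'_0) = 0.021×2.1/1.6×log₁₀(290.78/125)
    = 0.027563 × 0.36665 = 0.01011 m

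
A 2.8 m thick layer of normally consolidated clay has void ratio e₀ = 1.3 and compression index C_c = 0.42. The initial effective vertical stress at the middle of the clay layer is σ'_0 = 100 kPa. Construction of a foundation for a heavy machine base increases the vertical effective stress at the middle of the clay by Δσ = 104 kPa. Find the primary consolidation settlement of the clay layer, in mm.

S_c ≈ 158 mm

Final effective stress: σ'_f = σ'_0 + Δσ = 100 + 104 = 204 kPa.
Normally consolidated clay, so the full stress increment lies on the virgin compression line:
S_c = C_c·H/(1+e₀)·log₁₀(σ'_f/σ'_0) = 0.42×2.8/(1+1.3)×log₁₀(204/100)
    = 0.5113 × 0.30963 = 0.1583 m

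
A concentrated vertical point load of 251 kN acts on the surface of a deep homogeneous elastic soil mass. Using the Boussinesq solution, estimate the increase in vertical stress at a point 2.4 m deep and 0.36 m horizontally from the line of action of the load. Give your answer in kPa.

Δσ_z ≈ 19.7 kPa

Boussinesq vertical stress below a point load on an elastic half-space:
Δσ_z = 3P/(2πz²) · [1 + (r/z)²]^(−5/2)
r/z = 0.36/2.4 = 0.15; [1+(r/z)²]^(−5/2) = 0.94589.
Δσ_z = 3×251/(2π×2.4²) × 0.94589 = 20.806 × 0.94589 = 19.68 kPa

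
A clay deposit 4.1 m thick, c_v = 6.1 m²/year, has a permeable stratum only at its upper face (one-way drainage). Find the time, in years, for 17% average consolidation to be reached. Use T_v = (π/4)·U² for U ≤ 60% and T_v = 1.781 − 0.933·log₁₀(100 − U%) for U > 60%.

t ≈ 0.0625 years

Drainage path length: H_d = H = 4.1 m (single drainage).
U ≤ 60%: T_v = (π/4)·U² = (π/4)×0.17² = 0.022698.
t = T_v·H_d²/c_v = 0.022698×4.1²/6.1 = 0.06255 years.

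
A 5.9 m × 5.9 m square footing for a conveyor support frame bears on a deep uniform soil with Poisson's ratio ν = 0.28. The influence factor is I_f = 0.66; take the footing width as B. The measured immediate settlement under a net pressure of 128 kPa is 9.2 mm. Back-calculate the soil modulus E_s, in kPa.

S_e = q·B·(1−ν²)/E_s · I_f  ⇒  E_s = q·B·(1−ν²)·I_f / S_e.
E_s = 128 × 5.9 × 0.9216 × 0.66 / 0.0092 = 49930 kPa

E_s ≈ 49900 kPa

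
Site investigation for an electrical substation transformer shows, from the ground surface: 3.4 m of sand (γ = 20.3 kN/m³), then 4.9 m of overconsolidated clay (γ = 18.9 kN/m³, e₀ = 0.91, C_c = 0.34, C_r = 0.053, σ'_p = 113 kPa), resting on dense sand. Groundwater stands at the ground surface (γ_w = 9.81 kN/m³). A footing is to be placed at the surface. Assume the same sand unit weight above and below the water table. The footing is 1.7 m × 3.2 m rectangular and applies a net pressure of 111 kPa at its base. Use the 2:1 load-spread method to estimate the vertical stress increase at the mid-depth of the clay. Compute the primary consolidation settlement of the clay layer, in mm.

Mid-depth of clay below the ground surface: z = 3.4 + 4.9/2 = 5.85 m.
Total vertical stress at mid-clay: σ_v = 20.3×3.4 + 18.9×2.45 = 115.32 kPa.
Pore pressure: u = 9.81×(5.85 − 0) = 57.389 kPa.
Initial effective stress: σ'_0 = σ_v − u = 115.32 − 57.389 = 57.931 kPa.
Stress increase at mid-clay by the 2:1 spreading method:
Δσ = qBL/((B+z)(L+z)) = 111×1.7×3.2/((1.7+5.85)(3.2+5.85)) = 8.8374 kPa
Final effective stress: σ'_f = 57.931 + 8.8374 = 66.768 kPa.
σ'_f = 66.768 ≤ σ'_p = 113 kPa, so the clay remains overconsolidated and only the recompression index applies:
S_c = C_r·H/(1+e₀)·log₁₀(σ'_f/σ'_0) = 0.053×4.9/1.91×log₁₀(66.768/57.931)
    = 0.13597 × 0.061657 = 0.008383 m

S_c ≈ 8.38 mm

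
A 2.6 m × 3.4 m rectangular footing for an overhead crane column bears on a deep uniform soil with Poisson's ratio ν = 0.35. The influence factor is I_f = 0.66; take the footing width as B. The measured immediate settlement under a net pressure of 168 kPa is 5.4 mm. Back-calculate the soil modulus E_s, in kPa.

E_s ≈ 46800 kPa

S_e = q·B·(1−ν²)/E_s · I_f  ⇒  E_s = q·B·(1−ν²)·I_f / S_e.
E_s = 168 × 2.6 × 0.8775 × 0.66 / 0.0054 = 46850 kPa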